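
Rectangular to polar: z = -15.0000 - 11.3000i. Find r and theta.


r = sqrt(225+127.69) = sqrt(352.69) = 18.7800
theta = atan2(-11.3, -15) = -143.0081 degrees

r = 18.7800, theta = -143.0081 degrees


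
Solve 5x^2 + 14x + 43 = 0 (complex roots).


disc = 14^2 - 4*5*43 = 196 - 860 = -664
sqrt(|disc|) = sqrt(664) = 25.7682
Real part = -14/(2*5) = -1.4000
Imag part = 25.7682/(2*5) = 2.5768

-1.4000 ± 2.5768i


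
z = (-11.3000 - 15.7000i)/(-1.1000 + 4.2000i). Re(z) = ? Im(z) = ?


Multiply by conjugate: (-11.3000 - 15.7000i)(-1.1000 - 4.2000i) / ((-1.1)^2 + 4.2^2)
Numerator real = -11.3*(-1.1) - (15.7)*4.2 = -53.51
Numerator imag = -15.7*(-1.1) - (-11.3)*4.2 = 64.73
Denominator = 18.85
Re(z) = -53.51/18.85 = -2.8387
Im(z) = 64.73/18.85 = 3.4340

Re(z) = -2.8387, Im(z) = 3.4340


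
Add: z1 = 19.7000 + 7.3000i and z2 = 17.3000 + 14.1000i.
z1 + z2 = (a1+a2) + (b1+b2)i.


Real: 19.7 + 17.3 = 37
Imag: 7.3 + 14.1 = 21.4

37.0000 + 21.4000i


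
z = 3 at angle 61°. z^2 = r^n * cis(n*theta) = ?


r^2 = 3^2 = 9
n*theta = 2*61° = 122° = 122° (mod 360)
a = 9*cos(122°) = -4.7693
b = 9*sin(122°) = 7.6324

9 cis(122°) = -4.7693 + 7.6324i


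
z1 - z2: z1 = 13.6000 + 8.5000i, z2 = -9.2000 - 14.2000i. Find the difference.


Real: 13.6 + 9.2 = 22.8
Imag: 8.5 + 14.2 = 22.7

22.8000 + 22.7000i


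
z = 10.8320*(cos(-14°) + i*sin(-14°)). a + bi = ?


a = 10.8320*cos(-14°) = 10.8320*0.970296 = 10.5102
b = 10.8320*sin(-14°) = 10.8320*(-0.24192) = -2.6205

10.5102 - 2.6205i


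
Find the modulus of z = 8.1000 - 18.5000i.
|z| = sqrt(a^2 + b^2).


|z| = sqrt(8.1^2 + (-18.5)^2) = sqrt(65.61 + 342.25) = sqrt(407.86) = 20.1955

|z| = 20.1955


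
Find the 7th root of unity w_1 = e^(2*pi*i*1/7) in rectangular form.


Angle = 360*1/7 = 51.4286°
a = cos(51.4286°) = 0.6235
b = sin(51.4286°) = 0.7818

0.6235 + 0.7818i


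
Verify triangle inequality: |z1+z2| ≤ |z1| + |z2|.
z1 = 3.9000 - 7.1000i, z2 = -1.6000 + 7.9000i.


|z1| = sqrt(3.9^2 + (-7.1)^2) = sqrt(65.62) = 8.1006
|z2| = sqrt((-1.6)^2 + 7.9^2) = sqrt(64.97) = 8.0604
z1+z2 = 2.3000 + 0.8000i
|z1+z2| = sqrt(5.93) = 2.4352
|z1|+|z2| = 8.1006 + 8.0604 = 16.1610

|z1+z2| = 2.4352 ≤ |z1|+|z2| = 16.1610 (verified)


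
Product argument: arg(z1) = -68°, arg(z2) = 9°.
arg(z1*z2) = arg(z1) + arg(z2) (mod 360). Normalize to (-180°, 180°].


arg(z1*z2) = -68° + 9° = -59°
Normalized to (-180°, 180°]: -59°

-59°


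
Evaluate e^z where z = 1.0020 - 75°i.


e^1.0020 = 2.72372
cos(-75°) = 0.25882
sin(-75°) = -0.96593
Real = 2.72372*0.25882 = 0.7050
Imag = 2.72372*(-0.96593) = -2.6309

0.7050 - 2.6309i


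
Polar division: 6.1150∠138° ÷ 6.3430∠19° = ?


r = 6.1150 / 6.3430 = 0.9641
theta = 138° - 19° = 119° = 119° (mod 360)

0.9641 cis(119°)


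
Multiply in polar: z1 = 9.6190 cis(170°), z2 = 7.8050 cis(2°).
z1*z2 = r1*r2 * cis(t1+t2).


r = 9.6190 * 7.8050 = 75.0763
theta = 170° + 2° = 172° = 172° (mod 360)

75.0763 cis(172°)


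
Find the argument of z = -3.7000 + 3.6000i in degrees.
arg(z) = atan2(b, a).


Re = -3.7, Im = 3.6
arg = atan2(3.6, -3.7) = 135.7848 degrees

arg(z) = 135.7848 degrees


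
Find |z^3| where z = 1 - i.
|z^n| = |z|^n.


|z| = sqrt(1+1) = sqrt(2) = 1.4142
|z^3| = |z|^3 = (sqrt(2))^3 = 2*sqrt(2)

|z^3| = 2*sqrt(2) ≈ 2.8284


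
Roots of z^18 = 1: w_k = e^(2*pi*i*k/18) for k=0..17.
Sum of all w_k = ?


The sum of all 18th roots of unity is 0.
Geometric series: (1 - w^18)/(1 - w) = (1-1)/(1-w) = 0 since w^18 = 1, w ≠ 1.
Alternatively: coefficient of z^17 in z^18 - 1 is 0.

0


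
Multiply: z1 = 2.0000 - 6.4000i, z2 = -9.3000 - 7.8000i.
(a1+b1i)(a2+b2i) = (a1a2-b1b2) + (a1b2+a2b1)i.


Real = 2*(-9.3) - (-6.4)*(-7.8) = -18.6 - 49.92 = -68.52
Imag = 2*(-7.8) - (9.3)*(-6.4) = -15.6 + 59.52 = 43.92

-68.5200 + 43.9200i


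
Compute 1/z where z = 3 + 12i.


|z|^2 = 9+144 = 153
1/z = (3 - 12i)/153

1/z = 0.0196 - 0.0784i


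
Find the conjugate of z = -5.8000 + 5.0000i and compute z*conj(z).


z_bar = -5.8000 - 5.0000i
z*z_bar = (-5.8)^2 + 5^2 = 33.64 + 25 = 58.64

z_bar = -5.8000 - 5.0000i, z*z_bar = 58.64


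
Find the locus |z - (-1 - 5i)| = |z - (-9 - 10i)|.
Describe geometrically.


Equal distances means the locus is the perpendicular bisector of z1 and z2.
Midpoint = ((-1+(-9))/2, (-5+(-10))/2) = (-5.0000, -7.5000)

Perpendicular bisector through (-5.0000, -7.5000)


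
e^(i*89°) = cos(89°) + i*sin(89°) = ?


cos(89°) = 0.0175
sin(89°) = 0.9998

e^(i*89°) = 0.0175 + 0.9998i


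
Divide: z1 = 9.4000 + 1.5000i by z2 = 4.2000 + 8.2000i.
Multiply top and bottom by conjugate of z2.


Conjugate of z2 = 4.2000 - 8.2000i
Numerator: (9.4000 + 1.5000i)(4.2000 - 8.2000i) = 51.7800 - 70.7800i
Denominator: 4.2^2 + 8.2^2 = 84.88
Result = (51.7800 - 70.7800i)/84.88

0.6100 - 0.8339i


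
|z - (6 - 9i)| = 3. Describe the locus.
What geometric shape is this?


|z - z0| = r is a circle with center z0 and radius r.
Center = (6, -9), radius = 3

Circle with center (6, -9) and radius 3


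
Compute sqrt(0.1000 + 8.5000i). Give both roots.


|z| = sqrt(0.01+72.25) = 8.5006
sqrt((|z|+a)/2) = sqrt((8.5006+0.1)/2) = sqrt(4.3003) = 2.0737
sqrt((|z|-a)/2) = sqrt((8.5006-0.1)/2) = sqrt(4.2003) = 2.0495

±(2.0737 + 2.0495i) i.e. 2.0737 + 2.0495i and -2.0737 - 2.0495i


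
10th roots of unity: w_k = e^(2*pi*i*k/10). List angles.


The 10th roots of unity are cis(360k/10°) for k=0..9
Angle step = 360/10 = 36°
Primitive root: cis(36°)
Primitive root = 0.8090 + 0.5878i

10 roots at angles: 0°, 36°, 72°, 108°, 144°, 180°, 216°, 252°, 288°, 324°


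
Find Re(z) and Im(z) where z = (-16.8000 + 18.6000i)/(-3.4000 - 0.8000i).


Multiply by conjugate: (-16.8000 + 18.6000i)(-3.4000 + 0.8000i) / ((-3.4)^2 + (-0.8)^2)
Numerator real = -16.8*(-3.4) + 18.6*(-0.8) = 42.24
Numerator imag = 18.6*(-3.4) - (-16.8)*(-0.8) = -76.68
Denominator = 12.2
Re(z) = 42.24/12.2 = 3.4623
Im(z) = -76.68/12.2 = -6.2852

Re(z) = 3.4623, Im(z) = -6.2852


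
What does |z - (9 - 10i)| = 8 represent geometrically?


|z - z0| = r is a circle with center z0 and radius r.
Center = (9, -10), radius = 8

Circle with center (9, -10) and radius 8


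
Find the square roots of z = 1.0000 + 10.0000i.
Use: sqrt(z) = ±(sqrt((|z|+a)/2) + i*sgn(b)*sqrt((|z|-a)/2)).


|z| = sqrt(1+100) = 10.0499
sqrt((|z|+a)/2) = sqrt((10.0499+1)/2) = sqrt(5.5249) = 2.3505
sqrt((|z|-a)/2) = sqrt((10.0499-1)/2) = sqrt(4.5249) = 2.1272

±(2.3505 + 2.1272i) i.e. 2.3505 + 2.1272i and -2.3505 - 2.1272i


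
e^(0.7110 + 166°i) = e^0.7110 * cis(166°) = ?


e^0.7110 = 2.0360
cos(166°) = -0.9703
sin(166°) = 0.241922
Real = 2.0360*(-0.9703) = -1.9755
Imag = 2.0360*0.241922 = 0.4926

-1.9755 + 0.4926i


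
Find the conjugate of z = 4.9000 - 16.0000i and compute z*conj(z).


z_bar = 4.9000 + 16.0000i
z*z_bar = 4.9^2 + (-16)^2 = 24.01 + 256 = 280.01

z_bar = 4.9000 + 16.0000i, z*z_bar = 280.01


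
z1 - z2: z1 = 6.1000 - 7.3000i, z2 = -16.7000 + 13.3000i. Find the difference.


Real: 6.1 + 16.7 = 22.8
Imag: -7.3 - 13.3 = -20.6

22.8000 - 20.6000i


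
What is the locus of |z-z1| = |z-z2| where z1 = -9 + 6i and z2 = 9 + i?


Equal distances means the locus is the perpendicular bisector of z1 and z2.
Midpoint = ((-9+9)/2, (6+1)/2) = (0, 3.5000)

Perpendicular bisector through (0, 3.5000)


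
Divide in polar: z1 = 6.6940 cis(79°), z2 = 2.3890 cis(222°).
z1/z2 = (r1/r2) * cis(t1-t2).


r = 6.6940 / 2.3890 = 2.8020
theta = 79° - 222° = -143° = 217° (mod 360)

2.8020 cis(217°)


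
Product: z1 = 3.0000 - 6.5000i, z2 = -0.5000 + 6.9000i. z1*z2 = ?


Real = 3*(-0.5) - (-6.5)*6.9 = -1.5 - (-44.85) = 43.35
Imag = 3*6.9 - (0.5)*(-6.5) = 20.7 + 3.25 = 23.95

43.3500 + 23.9500i


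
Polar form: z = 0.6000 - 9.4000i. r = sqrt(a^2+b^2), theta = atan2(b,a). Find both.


r = sqrt(0.36+88.36) = sqrt(88.72) = 9.4191
theta = atan2(-9.4, 0.6) = -86.3478 degrees

r = 9.4191, theta = -86.3478 degrees


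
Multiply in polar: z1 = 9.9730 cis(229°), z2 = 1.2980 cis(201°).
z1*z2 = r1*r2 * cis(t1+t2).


r = 9.9730 * 1.2980 = 12.9450
theta = 229° + 201° = 430° = 70° (mod 360)

12.9450 cis(70°)


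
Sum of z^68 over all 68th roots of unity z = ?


The roots are w_k = w^k with w = e^(2*pi*i/68), and (w^k)^68 = (w^68)^k.
So S = 1 + u + u^2 + ... + u^(67) with u = w^68.
68 = 1*68 + 0, so 68 is a multiple of 68 and u = (w^68)^1 = 1.
Every one of the 68 terms equals 1: S = 68

S = 68


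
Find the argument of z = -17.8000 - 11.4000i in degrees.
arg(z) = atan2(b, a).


Re = -17.8, Im = -11.4
arg = atan2(-11.4, -17.8) = -147.3625 degrees

arg(z) = -147.3625 degrees


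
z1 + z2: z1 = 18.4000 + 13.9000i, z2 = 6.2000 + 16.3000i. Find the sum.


Real: 18.4 + 6.2 = 24.6
Imag: 13.9 + 16.3 = 30.2

24.6000 + 30.2000i


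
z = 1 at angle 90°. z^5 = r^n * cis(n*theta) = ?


r^5 = 1^5 = 1
n*theta = 5*90° = 450° = 90° (mod 360)
a = 1*cos(90°) = 0
b = 1*sin(90°) = 1.0000

1 cis(90°) = 0 + 1.0000i


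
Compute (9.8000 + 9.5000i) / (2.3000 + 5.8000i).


Conjugate of z2 = 2.3000 - 5.8000i
Numerator: (9.8000 + 9.5000i)(2.3000 - 5.8000i) = 77.6400 - 34.9900i
Denominator: 2.3^2 + 5.8^2 = 38.93
Result = (77.6400 - 34.9900i)/38.93

1.9943 - 0.8988i


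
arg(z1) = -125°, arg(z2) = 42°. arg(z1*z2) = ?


arg(z1*z2) = -125° + 42° = -83°
Normalized to (-180°, 180°]: -83°

-83°


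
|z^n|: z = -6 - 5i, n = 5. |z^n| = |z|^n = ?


|z| = sqrt(36+25) = sqrt(61) = 7.8102
|z^5| = |z|^5 = (sqrt(61))^5 = 61^2 * sqrt(61) = 3721*sqrt(61)

|z^5| = 3721*sqrt(61) ≈ 29061.9390


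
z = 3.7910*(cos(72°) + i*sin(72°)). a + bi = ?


a = 3.7910*cos(72°) = 3.7910*0.30902 = 1.1715
b = 3.7910*sin(72°) = 3.7910*0.95106 = 3.6055

1.1715 + 3.6055i


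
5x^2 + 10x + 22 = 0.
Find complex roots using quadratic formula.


disc = 10^2 - 4*5*22 = 100 - 440 = -340
sqrt(|disc|) = sqrt(340) = 18.4391
Real part = -10/(2*5) = -1.0000
Imag part = 18.4391/(2*5) = 1.8439

-1.0000 ± 1.8439i


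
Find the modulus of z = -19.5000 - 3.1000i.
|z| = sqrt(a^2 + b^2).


|z| = sqrt((-19.5)^2 + (-3.1)^2) = sqrt(380.25 + 9.61) = sqrt(389.86) = 19.7449

|z| = 19.7449


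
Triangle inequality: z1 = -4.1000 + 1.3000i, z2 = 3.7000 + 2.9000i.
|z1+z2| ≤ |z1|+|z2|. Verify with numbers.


|z1| = sqrt((-4.1)^2 + 1.3^2) = sqrt(18.5) = 4.3012
|z2| = sqrt(3.7^2 + 2.9^2) = sqrt(22.1) = 4.7011
z1+z2 = -0.4000 + 4.2000i
|z1+z2| = sqrt(17.8) = 4.2190
|z1|+|z2| = 4.3012 + 4.7011 = 9.0023

|z1+z2| = 4.2190 ≤ |z1|+|z2| = 9.0023 (verified)


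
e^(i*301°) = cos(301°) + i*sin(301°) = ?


cos(301°) = 0.5150
sin(301°) = -0.8572

e^(i*301°) = 0.5150 - 0.8572i


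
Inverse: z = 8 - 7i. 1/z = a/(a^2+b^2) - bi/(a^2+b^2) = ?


|z|^2 = 64+49 = 113
1/z = (8 + 7i)/113

1/z = 0.0708 + 0.0619i


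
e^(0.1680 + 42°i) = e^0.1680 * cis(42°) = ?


e^0.1680 = 1.1829
cos(42°) = 0.74314
sin(42°) = 0.6691
Real = 1.1829*0.74314 = 0.8791
Imag = 1.1829*0.6691 = 0.7915

0.8791 + 0.7915i


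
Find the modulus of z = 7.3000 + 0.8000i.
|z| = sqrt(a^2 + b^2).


|z| = sqrt(7.3^2 + 0.8^2) = sqrt(53.29 + 0.64) = sqrt(53.93) = 7.3437

|z| = 7.3437


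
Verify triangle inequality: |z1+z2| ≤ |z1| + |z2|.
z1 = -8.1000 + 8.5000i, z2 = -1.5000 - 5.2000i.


|z1| = sqrt((-8.1)^2 + 8.5^2) = sqrt(137.86) = 11.7414
|z2| = sqrt((-1.5)^2 + (-5.2)^2) = sqrt(29.29) = 5.4120
z1+z2 = -9.6000 + 3.3000i
|z1+z2| = sqrt(103.05) = 10.1514
|z1|+|z2| = 11.7414 + 5.4120 = 17.1534

|z1+z2| = 10.1514 ≤ |z1|+|z2| = 17.1534 (verified)


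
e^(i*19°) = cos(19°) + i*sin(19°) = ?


cos(19°) = 0.9455
sin(19°) = 0.3256

e^(i*19°) = 0.9455 + 0.3256i


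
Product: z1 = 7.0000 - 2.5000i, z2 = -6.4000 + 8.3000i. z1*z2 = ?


Real = 7*(-6.4) - (-2.5)*8.3 = -44.8 - (-20.75) = -24.05
Imag = 7*8.3 - (6.4)*(-2.5) = 58.1 + 16 = 74.1

-24.0500 + 74.1000i


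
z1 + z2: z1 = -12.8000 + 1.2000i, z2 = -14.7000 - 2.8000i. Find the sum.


Real: -12.8 - 14.7 = -27.5
Imag: 1.2 - 2.8 = -1.6

-27.5000 - 1.6000i


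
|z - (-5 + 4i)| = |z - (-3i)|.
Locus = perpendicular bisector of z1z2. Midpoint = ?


Equal distances means the locus is the perpendicular bisector of z1 and z2.
Midpoint = ((-5+0)/2, (4+(-3))/2) = (-2.5000, 0.5000)

Perpendicular bisector through (-2.5000, 0.5000)


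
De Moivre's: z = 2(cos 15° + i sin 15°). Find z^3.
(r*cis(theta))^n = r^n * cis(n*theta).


r^3 = 2^3 = 8
n*theta = 3*15° = 45° = 45° (mod 360)
a = 8*cos(45°) = 5.6569
b = 8*sin(45°) = 5.6569

8 cis(45°) = 5.6569 + 5.6569i


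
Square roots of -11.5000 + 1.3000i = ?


|z| = sqrt(132.25+1.69) = 11.5732
sqrt((|z|+a)/2) = sqrt((11.5732+(-11.5))/2) = sqrt(0.0366) = 0.1914
sqrt((|z|-a)/2) = sqrt((11.5732-(-11.5))/2) = sqrt(11.5366) = 3.3966

±(0.1914 + 3.3966i) i.e. 0.1914 + 3.3966i and -0.1914 - 3.3966i


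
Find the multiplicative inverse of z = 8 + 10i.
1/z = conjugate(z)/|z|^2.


|z|^2 = 64+100 = 164
1/z = (8 - 10i)/164

1/z = 0.0488 - 0.0610i


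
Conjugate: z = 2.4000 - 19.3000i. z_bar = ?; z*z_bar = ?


z_bar = 2.4000 + 19.3000i
z*z_bar = 2.4^2 + (-19.3)^2 = 5.76 + 372.49 = 378.25

z_bar = 2.4000 + 19.3000i, z*z_bar = 378.25


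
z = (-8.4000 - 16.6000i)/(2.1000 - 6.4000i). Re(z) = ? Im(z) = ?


Multiply by conjugate: (-8.4000 - 16.6000i)(2.1000 + 6.4000i) / (2.1^2 + (-6.4)^2)
Numerator real = -8.4*2.1 - (16.6)*(-6.4) = 88.6
Numerator imag = -16.6*2.1 - (-8.4)*(-6.4) = -88.62
Denominator = 45.37
Re(z) = 88.6/45.37 = 1.9528
Im(z) = -88.62/45.37 = -1.9533

Re(z) = 1.9528, Im(z) = -1.9533


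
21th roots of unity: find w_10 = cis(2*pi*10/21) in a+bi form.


Angle = 360*10/21 = 171.4286°
a = cos(171.4286°) = -0.9888
b = sin(171.4286°) = 0.1490

-0.9888 + 0.1490i


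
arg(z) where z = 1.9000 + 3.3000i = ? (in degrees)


Re = 1.9, Im = 3.3
arg = atan2(3.3, 1.9) = 60.0685 degrees

arg(z) = 60.0685 degrees


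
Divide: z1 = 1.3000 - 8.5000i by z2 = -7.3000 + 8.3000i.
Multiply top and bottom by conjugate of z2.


Conjugate of z2 = -7.3000 - 8.3000i
Numerator: (1.3000 - 8.5000i)(-7.3000 - 8.3000i) = -80.0400 + 51.2600i
Denominator: (-7.3)^2 + 8.3^2 = 122.18
Result = (-80.0400 + 51.2600i)/122.18

-0.6551 + 0.4195i


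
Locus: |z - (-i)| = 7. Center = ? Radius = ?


|z - z0| = r is a circle with center z0 and radius r.
Center = (0, -1), radius = 7

Circle with center (0, -1) and radius 7


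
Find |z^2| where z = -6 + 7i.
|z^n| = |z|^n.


|z| = sqrt(36+49) = sqrt(85) = 9.2195
|z^2| = |z|^2 = (sqrt(85))^2 = 85

|z^2| = 85


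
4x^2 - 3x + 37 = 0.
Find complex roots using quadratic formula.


disc = (-3)^2 - 4*4*37 = 9 - 592 = -583
sqrt(|disc|) = sqrt(583) = 24.1454
Real part = 3/(2*4) = 0.3750
Imag part = 24.1454/(2*4) = 3.0182

0.3750 ± 3.0182i


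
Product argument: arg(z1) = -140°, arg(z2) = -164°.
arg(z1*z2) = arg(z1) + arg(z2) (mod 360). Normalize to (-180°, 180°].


arg(z1*z2) = -140° - 164° = -304°
Normalized to (-180°, 180°]: 56°

56°


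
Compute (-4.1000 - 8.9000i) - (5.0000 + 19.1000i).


Real: -4.1 - 5 = -9.1
Imag: -8.9 - 19.1 = -28

-9.1000 - 28.0000i


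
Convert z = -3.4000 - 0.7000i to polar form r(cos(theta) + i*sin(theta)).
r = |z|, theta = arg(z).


r = sqrt(11.56+0.49) = sqrt(12.05) = 3.4713
theta = atan2(-0.7, -3.4) = -168.3664 degrees

r = 3.4713, theta = -168.3664 degrees


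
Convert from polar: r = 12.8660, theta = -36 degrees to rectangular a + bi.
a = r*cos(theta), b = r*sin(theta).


a = 12.8660*cos(-36°) = 12.8660*0.809017 = 10.4088
b = 12.8660*sin(-36°) = 12.8660*(-0.587785) = -7.5624

10.4088 - 7.5624i


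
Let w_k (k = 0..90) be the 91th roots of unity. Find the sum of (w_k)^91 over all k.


The roots are w_k = w^k with w = e^(2*pi*i/91), and (w^k)^91 = (w^91)^k.
So S = 1 + u + u^2 + ... + u^(90) with u = w^91.
91 = 1*91 + 0, so 91 is a multiple of 91 and u = (w^91)^1 = 1.
Every one of the 91 terms equals 1: S = 91

S = 91


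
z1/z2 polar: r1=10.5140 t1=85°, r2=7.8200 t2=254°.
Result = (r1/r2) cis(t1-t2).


r = 10.5140 / 7.8200 = 1.3445
theta = 85° - 254° = -169° = 191° (mod 360)

1.3445 cis(191°)


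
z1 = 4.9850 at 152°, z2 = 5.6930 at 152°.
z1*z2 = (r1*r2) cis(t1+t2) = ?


r = 4.9850 * 5.6930 = 28.3796
theta = 152° + 152° = 304° = 304° (mod 360)

28.3796 cis(304°)


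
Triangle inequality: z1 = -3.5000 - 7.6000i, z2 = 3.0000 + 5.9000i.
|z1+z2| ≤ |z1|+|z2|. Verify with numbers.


|z1| = sqrt((-3.5)^2 + (-7.6)^2) = sqrt(70.01) = 8.3672
|z2| = sqrt(3^2 + 5.9^2) = sqrt(43.81) = 6.6189
z1+z2 = -0.5000 - 1.7000i
|z1+z2| = sqrt(3.14) = 1.7720
|z1|+|z2| = 8.3672 + 6.6189 = 14.9861

|z1+z2| = 1.7720 ≤ |z1|+|z2| = 14.9861 (verified)


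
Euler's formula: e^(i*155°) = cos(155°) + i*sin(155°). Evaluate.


cos(155°) = -0.9063
sin(155°) = 0.4226

e^(i*155°) = -0.9063 + 0.4226i


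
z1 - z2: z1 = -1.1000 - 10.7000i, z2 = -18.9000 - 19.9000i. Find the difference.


Real: -1.1 + 18.9 = 17.8
Imag: -10.7 + 19.9 = 9.2

17.8000 + 9.2000i


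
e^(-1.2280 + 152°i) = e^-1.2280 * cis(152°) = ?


e^-1.2280 = 0.2929
cos(152°) = -0.8829
sin(152°) = 0.4695
Real = 0.2929*(-0.8829) = -0.2586
Imag = 0.2929*0.4695 = 0.1375

-0.2586 + 0.1375i


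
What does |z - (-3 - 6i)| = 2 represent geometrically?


|z - z0| = r is a circle with center z0 and radius r.
Center = (-3, -6), radius = 2

Circle with center (-3, -6) and radius 2


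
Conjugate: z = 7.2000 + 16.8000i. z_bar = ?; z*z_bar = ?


z_bar = 7.2000 - 16.8000i
z*z_bar = 7.2^2 + 16.8^2 = 51.84 + 282.24 = 334.08

z_bar = 7.2000 - 16.8000i, z*z_bar = 334.08


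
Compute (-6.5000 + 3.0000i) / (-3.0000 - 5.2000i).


Conjugate of z2 = -3.0000 + 5.2000i
Numerator: (-6.5000 + 3.0000i)(-3.0000 + 5.2000i) = 3.9000 - 42.8000i
Denominator: (-3)^2 + (-5.2)^2 = 36.04
Result = (3.9000 - 42.8000i)/36.04

0.1082 - 1.1876i


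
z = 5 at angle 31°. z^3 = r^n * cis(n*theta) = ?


r^3 = 5^3 = 125
n*theta = 3*31° = 93° = 93° (mod 360)
a = 125*cos(93°) = -6.5420
b = 125*sin(93°) = 124.8287

125 cis(93°) = -6.5420 + 124.8287i


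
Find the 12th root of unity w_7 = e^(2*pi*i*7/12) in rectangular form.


Angle = 360*7/12 = 210°
a = cos(210°) = -0.8660
b = sin(210°) = -0.5000

-0.8660 - 0.5000i


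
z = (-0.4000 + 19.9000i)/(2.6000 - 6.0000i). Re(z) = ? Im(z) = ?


Multiply by conjugate: (-0.4000 + 19.9000i)(2.6000 + 6.0000i) / (2.6^2 + (-6)^2)
Numerator real = -0.4*2.6 + 19.9*(-6) = -120.44
Numerator imag = 19.9*2.6 - (-0.4)*(-6) = 49.34
Denominator = 42.76
Re(z) = -120.44/42.76 = -2.8167
Im(z) = 49.34/42.76 = 1.1539

Re(z) = -2.8167, Im(z) = 1.1539


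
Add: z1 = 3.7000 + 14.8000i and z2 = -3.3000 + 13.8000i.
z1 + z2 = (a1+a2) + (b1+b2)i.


Real: 3.7 - 3.3 = 0.4
Imag: 14.8 + 13.8 = 28.6

0.4000 + 28.6000i


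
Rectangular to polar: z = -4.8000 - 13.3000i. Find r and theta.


r = sqrt(23.04+176.89) = sqrt(199.93) = 14.1397
theta = atan2(-13.3, -4.8) = -109.8446 degrees

r = 14.1397, theta = -109.8446 degrees


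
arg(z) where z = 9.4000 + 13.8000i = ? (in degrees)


Re = 9.4, Im = 13.8
arg = atan2(13.8, 9.4) = 55.7389 degrees

arg(z) = 55.7389 degrees


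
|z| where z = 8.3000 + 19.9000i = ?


|z| = sqrt(8.3^2 + 19.9^2) = sqrt(68.89 + 396.01) = sqrt(464.9) = 21.5615

|z| = 21.5615


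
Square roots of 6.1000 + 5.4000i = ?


|z| = sqrt(37.21+29.16) = 8.1468
sqrt((|z|+a)/2) = sqrt((8.1468+6.1)/2) = sqrt(7.1234) = 2.6690
sqrt((|z|-a)/2) = sqrt((8.1468-6.1)/2) = sqrt(1.0234) = 1.0116

±(2.6690 + 1.0116i) i.e. 2.6690 + 1.0116i and -2.6690 - 1.0116i


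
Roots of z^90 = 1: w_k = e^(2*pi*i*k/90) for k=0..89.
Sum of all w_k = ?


The sum of all 90th roots of unity is 0.
Geometric series: (1 - w^90)/(1 - w) = (1-1)/(1-w) = 0 since w^90 = 1, w ≠ 1.
Alternatively: coefficient of z^89 in z^90 - 1 is 0.

0


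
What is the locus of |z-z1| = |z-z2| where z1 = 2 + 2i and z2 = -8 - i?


Equal distances means the locus is the perpendicular bisector of z1 and z2.
Midpoint = ((2+(-8))/2, (2+(-1))/2) = (-3.0000, 0.5000)

Perpendicular bisector through (-3.0000, 0.5000)


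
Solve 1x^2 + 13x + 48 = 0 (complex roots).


disc = 13^2 - 4*1*48 = 169 - 192 = -23
sqrt(|disc|) = sqrt(23) = 4.7958
Real part = -13/(2*1) = -6.5000
Imag part = 4.7958/(2*1) = 2.3979

-6.5000 ± 2.3979i


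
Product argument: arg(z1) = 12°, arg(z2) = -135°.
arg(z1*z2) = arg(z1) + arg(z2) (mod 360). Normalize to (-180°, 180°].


arg(z1*z2) = 12° - 135° = -123°
Normalized to (-180°, 180°]: -123°

-123°


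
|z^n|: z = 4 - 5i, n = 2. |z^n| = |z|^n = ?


|z| = sqrt(16+25) = sqrt(41) = 6.4031
|z^2| = |z|^2 = (sqrt(41))^2 = 41

|z^2| = 41


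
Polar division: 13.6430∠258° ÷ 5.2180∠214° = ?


r = 13.6430 / 5.2180 = 2.6146
theta = 258° - 214° = 44° = 44° (mod 360)

2.6146 cis(44°)


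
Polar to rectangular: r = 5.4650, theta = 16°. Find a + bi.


a = 5.4650*cos(16°) = 5.4650*0.96126 = 5.2533
b = 5.4650*sin(16°) = 5.4650*0.27564 = 1.5064

5.2533 + 1.5064i


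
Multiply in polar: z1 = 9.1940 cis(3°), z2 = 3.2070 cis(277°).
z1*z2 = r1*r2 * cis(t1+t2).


r = 9.1940 * 3.2070 = 29.4852
theta = 3° + 277° = 280° = 280° (mod 360)

29.4852 cis(280°)


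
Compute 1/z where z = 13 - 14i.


|z|^2 = 169+196 = 365
1/z = (13 + 14i)/365

1/z = 0.0356 + 0.0384i


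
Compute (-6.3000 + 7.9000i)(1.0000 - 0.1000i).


Real = -6.3*1 - 7.9*(-0.1) = -6.3 - (-0.79) = -5.51
Imag = -6.3*(-0.1) + 1*7.9 = 0.63 + 7.9 = 8.53

-5.5100 + 8.5300i


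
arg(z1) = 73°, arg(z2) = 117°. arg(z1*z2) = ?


arg(z1*z2) = 73° + 117° = 190°
Normalized to (-180°, 180°]: -170°

-170°


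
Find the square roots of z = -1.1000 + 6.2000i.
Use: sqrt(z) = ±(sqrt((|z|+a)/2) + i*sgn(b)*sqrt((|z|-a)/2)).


|z| = sqrt(1.21+38.44) = 6.2968
sqrt((|z|+a)/2) = sqrt((6.2968+(-1.1))/2) = sqrt(2.5984) = 1.6120
sqrt((|z|-a)/2) = sqrt((6.2968-(-1.1))/2) = sqrt(3.6984) = 1.9231

±(1.6120 + 1.9231i) i.e. 1.6120 + 1.9231i and -1.6120 - 1.9231i


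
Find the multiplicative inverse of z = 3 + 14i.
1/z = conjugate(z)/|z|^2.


|z|^2 = 9+196 = 205
1/z = (3 - 14i)/205

1/z = 0.0146 - 0.0683i


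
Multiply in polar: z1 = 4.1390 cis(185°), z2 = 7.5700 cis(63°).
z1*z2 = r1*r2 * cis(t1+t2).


r = 4.1390 * 7.5700 = 31.3322
theta = 185° + 63° = 248° = 248° (mod 360)

31.3322 cis(248°)


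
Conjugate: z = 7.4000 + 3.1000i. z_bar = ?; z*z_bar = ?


z_bar = 7.4000 - 3.1000i
z*z_bar = 7.4^2 + 3.1^2 = 54.76 + 9.61 = 64.37

z_bar = 7.4000 - 3.1000i, z*z_bar = 64.37


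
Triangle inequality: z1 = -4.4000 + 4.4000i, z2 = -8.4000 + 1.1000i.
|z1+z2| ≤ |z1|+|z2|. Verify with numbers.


|z1| = sqrt((-4.4)^2 + 4.4^2) = sqrt(38.72) = 6.2225
|z2| = sqrt((-8.4)^2 + 1.1^2) = sqrt(71.77) = 8.4717
z1+z2 = -12.8000 + 5.5000i
|z1+z2| = sqrt(194.09) = 13.9316
|z1|+|z2| = 6.2225 + 8.4717 = 14.6942

|z1+z2| = 13.9316 ≤ |z1|+|z2| = 14.6942 (verified)


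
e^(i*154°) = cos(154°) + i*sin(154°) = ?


cos(154°) = -0.8988
sin(154°) = 0.4384

e^(i*154°) = -0.8988 + 0.4384i


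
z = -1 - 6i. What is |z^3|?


|z| = sqrt(1+36) = sqrt(37) = 6.0828
|z^3| = |z|^3 = (sqrt(37))^3 = 37*sqrt(37)

|z^3| = 37*sqrt(37) ≈ 225.0622


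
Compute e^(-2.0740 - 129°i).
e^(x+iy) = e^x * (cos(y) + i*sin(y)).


e^-2.0740 = 0.1257
cos(-129°) = -0.6293
sin(-129°) = -0.7771
Real = 0.1257*(-0.6293) = -0.0791
Imag = 0.1257*(-0.7771) = -0.0977

-0.0791 - 0.0977i


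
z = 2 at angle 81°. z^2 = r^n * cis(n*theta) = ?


r^2 = 2^2 = 4
n*theta = 2*81° = 162° = 162° (mod 360)
a = 4*cos(162°) = -3.8042
b = 4*sin(162°) = 1.2361

4 cis(162°) = -3.8042 + 1.2361i


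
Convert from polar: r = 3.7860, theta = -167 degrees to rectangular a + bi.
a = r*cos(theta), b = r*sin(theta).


a = 3.7860*cos(-167°) = 3.7860*(-0.97437) = -3.6890
b = 3.7860*sin(-167°) = 3.7860*(-0.22495) = -0.8517

-3.6890 - 0.8517i


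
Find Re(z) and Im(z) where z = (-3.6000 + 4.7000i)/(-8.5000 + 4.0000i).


Multiply by conjugate: (-3.6000 + 4.7000i)(-8.5000 - 4.0000i) / ((-8.5)^2 + 4^2)
Numerator real = -3.6*(-8.5) + 4.7*4 = 49.4
Numerator imag = 4.7*(-8.5) - (-3.6)*4 = -25.55
Denominator = 88.25
Re(z) = 49.4/88.25 = 0.5598
Im(z) = -25.55/88.25 = -0.2895

Re(z) = 0.5598, Im(z) = -0.2895


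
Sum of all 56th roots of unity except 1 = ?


With w = e^(2*pi*i/56), all 56 of the 56th roots of unity w^0 = 1, w, ..., w^(55) sum to 0: 1 + w + ... + w^(55) = (1 - w^56)/(1 - w) = 0 since w^56 = 1, w ≠ 1.
Removing the root 1: w + w^2 + ... + w^(55) = 0 - 1 = -1

Sum = -1


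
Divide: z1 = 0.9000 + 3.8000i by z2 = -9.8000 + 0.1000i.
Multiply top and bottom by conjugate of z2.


Conjugate of z2 = -9.8000 - 0.1000i
Numerator: (0.9000 + 3.8000i)(-9.8000 - 0.1000i) = -8.4400 - 37.3300i
Denominator: (-9.8)^2 + 0.1^2 = 96.05
Result = (-8.4400 - 37.3300i)/96.05

-0.0879 - 0.3887i


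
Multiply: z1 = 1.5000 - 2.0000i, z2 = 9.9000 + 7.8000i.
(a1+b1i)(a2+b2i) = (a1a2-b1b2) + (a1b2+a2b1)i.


Real = 1.5*9.9 - (-2)*7.8 = 14.85 - (-15.6) = 30.45
Imag = 1.5*7.8 + 9.9*(-2) = 11.7 - (19.8) = -8.1

30.4500 - 8.1000i


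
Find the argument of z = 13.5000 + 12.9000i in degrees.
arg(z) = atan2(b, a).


Re = 13.5, Im = 12.9
arg = atan2(12.9, 13.5) = 43.6980 degrees

arg(z) = 43.6980 degrees


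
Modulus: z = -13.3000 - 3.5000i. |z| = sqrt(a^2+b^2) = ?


|z| = sqrt((-13.3)^2 + (-3.5)^2) = sqrt(176.89 + 12.25) = sqrt(189.14) = 13.7528

|z| = 13.7528


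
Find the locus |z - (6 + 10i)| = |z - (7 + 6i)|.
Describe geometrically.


Equal distances means the locus is the perpendicular bisector of z1 and z2.
Midpoint = ((6+7)/2, (10+6)/2) = (6.5000, 8.0000)

Perpendicular bisector through (6.5000, 8.0000)


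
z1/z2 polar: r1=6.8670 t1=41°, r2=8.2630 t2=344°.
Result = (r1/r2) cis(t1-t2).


r = 6.8670 / 8.2630 = 0.8311
theta = 41° - 344° = -303° = 57° (mod 360)

0.8311 cis(57°)


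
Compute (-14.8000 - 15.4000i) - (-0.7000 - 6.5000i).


Real: -14.8 + 0.7 = -14.1
Imag: -15.4 + 6.5 = -8.9

-14.1000 - 8.9000i


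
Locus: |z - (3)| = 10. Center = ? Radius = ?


|z - z0| = r is a circle with center z0 and radius r.
Center = (3, 0), radius = 10

Circle with center (3, 0) and radius 10


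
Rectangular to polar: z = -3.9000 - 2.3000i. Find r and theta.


r = sqrt(15.21+5.29) = sqrt(20.5) = 4.5277
theta = atan2(-2.3, -3.9) = -149.4703 degrees

r = 4.5277, theta = -149.4703 degrees


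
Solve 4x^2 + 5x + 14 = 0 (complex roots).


disc = 5^2 - 4*4*14 = 25 - 224 = -199
sqrt(|disc|) = sqrt(199) = 14.1067
Real part = -5/(2*4) = -0.6250
Imag part = 14.1067/(2*4) = 1.7633

-0.6250 ± 1.7633i


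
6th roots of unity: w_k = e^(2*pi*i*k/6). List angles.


The 6th roots of unity are cis(360k/6°) for k=0..5
Angle step = 360/6 = 60°
Primitive root: cis(60°)
Primitive root = 0.5000 + 0.8660i

6 roots at angles: 0°, 60°, 120°, 180°, 240°, 300°


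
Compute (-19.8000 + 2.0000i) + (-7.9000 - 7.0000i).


Real: -19.8 - 7.9 = -27.7
Imag: 2 - 7 = -5

-27.7000 - 5.0000i


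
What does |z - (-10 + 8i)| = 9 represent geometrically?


|z - z0| = r is a circle with center z0 and radius r.
Center = (-10, 8), radius = 9

Circle with center (-10, 8) and radius 9


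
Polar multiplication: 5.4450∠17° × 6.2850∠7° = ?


r = 5.4450 * 6.2850 = 34.2218
theta = 17° + 7° = 24° = 24° (mod 360)

34.2218 cis(24°)


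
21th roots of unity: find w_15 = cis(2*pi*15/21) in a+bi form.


Angle = 360*15/21 = 257.1429°
a = cos(257.1429°) = -0.2225
b = sin(257.1429°) = -0.9749

-0.2225 - 0.9749i


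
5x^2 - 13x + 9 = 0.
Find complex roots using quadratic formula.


disc = (-13)^2 - 4*5*9 = 169 - 180 = -11
sqrt(|disc|) = sqrt(11) = 3.3166
Real part = 13/(2*5) = 1.3000
Imag part = 3.3166/(2*5) = 0.3317

1.3000 ± 0.3317i


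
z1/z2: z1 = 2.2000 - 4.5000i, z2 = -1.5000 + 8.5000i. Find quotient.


Conjugate of z2 = -1.5000 - 8.5000i
Numerator: (2.2000 - 4.5000i)(-1.5000 - 8.5000i) = -41.5500 - 11.9500i
Denominator: (-1.5)^2 + 8.5^2 = 74.5
Result = (-41.5500 - 11.9500i)/74.5

-0.5577 - 0.1604i


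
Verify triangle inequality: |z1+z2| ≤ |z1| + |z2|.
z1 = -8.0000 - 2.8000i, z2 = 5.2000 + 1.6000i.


|z1| = sqrt((-8)^2 + (-2.8)^2) = sqrt(71.84) = 8.4758
|z2| = sqrt(5.2^2 + 1.6^2) = sqrt(29.6) = 5.4406
z1+z2 = -2.8000 - 1.2000i
|z1+z2| = sqrt(9.28) = 3.0463
|z1|+|z2| = 8.4758 + 5.4406 = 13.9164

|z1+z2| = 3.0463 ≤ |z1|+|z2| = 13.9164 (verified)


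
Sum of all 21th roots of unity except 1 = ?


With w = e^(2*pi*i/21), all 21 of the 21th roots of unity w^0 = 1, w, ..., w^(20) sum to 0: 1 + w + ... + w^(20) = (1 - w^21)/(1 - w) = 0 since w^21 = 1, w ≠ 1.
Removing the root 1: w + w^2 + ... + w^(20) = 0 - 1 = -1

Sum = -1


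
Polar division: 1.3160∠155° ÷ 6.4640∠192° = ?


r = 1.3160 / 6.4640 = 0.2036
theta = 155° - 192° = -37° = 323° (mod 360)

0.2036 cis(323°)


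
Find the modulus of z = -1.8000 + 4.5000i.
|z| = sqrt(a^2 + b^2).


|z| = sqrt((-1.8)^2 + 4.5^2) = sqrt(3.24 + 20.25) = sqrt(23.49) = 4.8466

|z| = 4.8466


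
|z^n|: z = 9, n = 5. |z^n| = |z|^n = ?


|z| = sqrt(81+0) = sqrt(81) = 9
|z^5| = |z|^5 = 9^5 = 59049

|z^5| = 59049


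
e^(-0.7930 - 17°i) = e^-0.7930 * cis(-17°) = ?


e^-0.7930 = 0.4525
cos(-17°) = 0.9563
sin(-17°) = -0.2924
Real = 0.4525*0.9563 = 0.4327
Imag = 0.4525*(-0.2924) = -0.1323

0.4327 - 0.1323i


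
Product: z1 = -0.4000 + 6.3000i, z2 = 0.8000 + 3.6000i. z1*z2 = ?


Real = -0.4*0.8 - 6.3*3.6 = -0.32 - 22.68 = -23
Imag = -0.4*3.6 + 0.8*6.3 = -1.44 + 5.04 = 3.6

-23.0000 + 3.6000i


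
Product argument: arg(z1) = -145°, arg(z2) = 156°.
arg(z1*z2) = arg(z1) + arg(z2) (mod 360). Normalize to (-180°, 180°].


arg(z1*z2) = -145° + 156° = 11°
Normalized to (-180°, 180°]: 11°

11°


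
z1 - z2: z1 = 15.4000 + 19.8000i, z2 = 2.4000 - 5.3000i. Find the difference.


Real: 15.4 - 2.4 = 13
Imag: 19.8 + 5.3 = 25.1

13.0000 + 25.1000i


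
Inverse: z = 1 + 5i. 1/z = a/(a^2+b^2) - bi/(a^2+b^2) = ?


|z|^2 = 1+25 = 26
1/z = (1 - 5i)/26

1/z = 0.0385 - 0.1923i


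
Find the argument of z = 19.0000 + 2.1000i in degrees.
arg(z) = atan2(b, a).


Re = 19, Im = 2.1
arg = atan2(2.1, 19) = 6.3071 degrees

arg(z) = 6.3071 degrees


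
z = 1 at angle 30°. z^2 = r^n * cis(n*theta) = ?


r^2 = 1^2 = 1
n*theta = 2*30° = 60° = 60° (mod 360)
a = 1*cos(60°) = 0.5000
b = 1*sin(60°) = 0.8660

1 cis(60°) = 0.5000 + 0.8660i


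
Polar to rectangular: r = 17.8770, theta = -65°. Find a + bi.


a = 17.8770*cos(-65°) = 17.8770*0.422618 = 7.5551
b = 17.8770*sin(-65°) = 17.8770*(-0.90631) = -16.2021

7.5551 - 16.2021i


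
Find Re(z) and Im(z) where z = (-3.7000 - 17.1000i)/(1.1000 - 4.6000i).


Multiply by conjugate: (-3.7000 - 17.1000i)(1.1000 + 4.6000i) / (1.1^2 + (-4.6)^2)
Numerator real = -3.7*1.1 - (17.1)*(-4.6) = 74.59
Numerator imag = -17.1*1.1 - (-3.7)*(-4.6) = -35.83
Denominator = 22.37
Re(z) = 74.59/22.37 = 3.3344
Im(z) = -35.83/22.37 = -1.6017

Re(z) = 3.3344, Im(z) = -1.6017


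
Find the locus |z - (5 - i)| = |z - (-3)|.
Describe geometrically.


Equal distances means the locus is the perpendicular bisector of z1 and z2.
Midpoint = ((5+(-3))/2, (-1+0)/2) = (1.0000, -0.5000)

Perpendicular bisector through (1.0000, -0.5000)


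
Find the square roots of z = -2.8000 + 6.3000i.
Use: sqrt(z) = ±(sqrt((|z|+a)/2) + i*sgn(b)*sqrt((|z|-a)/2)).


|z| = sqrt(7.84+39.69) = 6.8942
sqrt((|z|+a)/2) = sqrt((6.8942+(-2.8))/2) = sqrt(2.0471) = 1.4308
sqrt((|z|-a)/2) = sqrt((6.8942-(-2.8))/2) = sqrt(4.8471) = 2.2016

±(1.4308 + 2.2016i) i.e. 1.4308 + 2.2016i and -1.4308 - 2.2016i


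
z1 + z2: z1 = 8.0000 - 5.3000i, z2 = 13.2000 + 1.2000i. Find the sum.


Real: 8 + 13.2 = 21.2
Imag: -5.3 + 1.2 = -4.1

21.2000 - 4.1000i


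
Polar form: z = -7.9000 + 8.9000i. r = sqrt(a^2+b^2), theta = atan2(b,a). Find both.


r = sqrt(62.41+79.21) = sqrt(141.62) = 11.9004
theta = atan2(8.9, -7.9) = 131.5936 degrees

r = 11.9004, theta = 131.5936 degrees


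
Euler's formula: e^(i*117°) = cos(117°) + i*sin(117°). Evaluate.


cos(117°) = -0.4540
sin(117°) = 0.8910

e^(i*117°) = -0.4540 + 0.8910i


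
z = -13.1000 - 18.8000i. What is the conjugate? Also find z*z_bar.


z_bar = -13.1000 + 18.8000i
z*z_bar = (-13.1)^2 + (-18.8)^2 = 171.61 + 353.44 = 525.05

z_bar = -13.1000 + 18.8000i, z*z_bar = 525.05


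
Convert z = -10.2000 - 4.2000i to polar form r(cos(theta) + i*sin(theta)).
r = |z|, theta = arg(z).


r = sqrt(104.04+17.64) = sqrt(121.68) = 11.0309
theta = atan2(-4.2, -10.2) = -157.6199 degrees

r = 11.0309, theta = -157.6199 degrees


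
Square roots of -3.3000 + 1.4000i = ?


|z| = sqrt(10.89+1.96) = 3.5847
sqrt((|z|+a)/2) = sqrt((3.5847+(-3.3))/2) = sqrt(0.1423) = 0.3773
sqrt((|z|-a)/2) = sqrt((3.5847-(-3.3))/2) = sqrt(3.4423) = 1.8554

±(0.3773 + 1.8554i) i.e. 0.3773 + 1.8554i and -0.3773 - 1.8554i


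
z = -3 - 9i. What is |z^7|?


|z| = sqrt(9+81) = sqrt(90) = 9.4868
|z^7| = |z|^7 = (sqrt(90))^7 = 90^3 * sqrt(90) = 729000*sqrt(90)

|z^7| = 729000*sqrt(90) ≈ 6915901.2428


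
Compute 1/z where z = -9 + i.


|z|^2 = 81+1 = 82
1/z = (-9 - 1i)/82

1/z = -0.1098 - 0.0122i


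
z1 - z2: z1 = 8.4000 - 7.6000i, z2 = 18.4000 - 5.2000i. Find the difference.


Real: 8.4 - 18.4 = -10
Imag: -7.6 + 5.2 = -2.4

-10.0000 - 2.4000i


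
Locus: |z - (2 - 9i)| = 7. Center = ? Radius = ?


|z - z0| = r is a circle with center z0 and radius r.
Center = (2, -9), radius = 7

Circle with center (2, -9) and radius 7


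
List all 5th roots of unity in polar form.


The 5th roots of unity are cis(360k/5°) for k=0..4
Angle step = 360/5 = 72°
Primitive root: cis(72°)
Primitive root = 0.3090 + 0.9511i

5 roots at angles: 0°, 72°, 144°, 216°, 288°


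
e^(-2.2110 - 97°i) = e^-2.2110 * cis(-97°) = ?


e^-2.2110 = 0.1096
cos(-97°) = -0.1219
sin(-97°) = -0.9925
Real = 0.1096*(-0.1219) = -0.0134
Imag = 0.1096*(-0.9925) = -0.1088

-0.0134 - 0.1088i


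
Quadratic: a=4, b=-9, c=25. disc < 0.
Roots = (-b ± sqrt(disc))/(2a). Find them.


disc = (-9)^2 - 4*4*25 = 81 - 400 = -319
sqrt(|disc|) = sqrt(319) = 17.8606
Real part = 9/(2*4) = 1.1250
Imag part = 17.8606/(2*4) = 2.2326

1.1250 ± 2.2326i


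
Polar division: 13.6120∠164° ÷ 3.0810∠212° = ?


r = 13.6120 / 3.0810 = 4.4180
theta = 164° - 212° = -48° = 312° (mod 360)

4.4180 cis(312°)


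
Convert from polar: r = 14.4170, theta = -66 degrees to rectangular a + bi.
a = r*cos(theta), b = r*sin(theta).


a = 14.4170*cos(-66°) = 14.4170*0.406737 = 5.8639
b = 14.4170*sin(-66°) = 14.4170*(-0.913545) = -13.1706

5.8639 - 13.1706i


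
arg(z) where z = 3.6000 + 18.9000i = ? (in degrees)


Re = 3.6, Im = 18.9
arg = atan2(18.9, 3.6) = 79.2157 degrees

arg(z) = 79.2157 degrees


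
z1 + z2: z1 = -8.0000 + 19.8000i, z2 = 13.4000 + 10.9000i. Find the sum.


Real: -8 + 13.4 = 5.4
Imag: 19.8 + 10.9 = 30.7

5.4000 + 30.7000i


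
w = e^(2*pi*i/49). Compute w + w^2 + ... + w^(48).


With w = e^(2*pi*i/49), all 49 of the 49th roots of unity w^0 = 1, w, ..., w^(48) sum to 0: 1 + w + ... + w^(48) = (1 - w^49)/(1 - w) = 0 since w^49 = 1, w ≠ 1.
Removing the root 1: w + w^2 + ... + w^(48) = 0 - 1 = -1

Sum = -1


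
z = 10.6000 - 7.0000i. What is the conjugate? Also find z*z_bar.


z_bar = 10.6000 + 7.0000i
z*z_bar = 10.6^2 + (-7)^2 = 112.36 + 49 = 161.36

z_bar = 10.6000 + 7.0000i, z*z_bar = 161.36


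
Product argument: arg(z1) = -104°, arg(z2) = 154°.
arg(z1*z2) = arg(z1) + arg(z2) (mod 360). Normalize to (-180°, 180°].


arg(z1*z2) = -104° + 154° = 50°
Normalized to (-180°, 180°]: 50°

50°


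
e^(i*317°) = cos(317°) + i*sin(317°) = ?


cos(317°) = 0.7314
sin(317°) = -0.6820

e^(i*317°) = 0.7314 - 0.6820i


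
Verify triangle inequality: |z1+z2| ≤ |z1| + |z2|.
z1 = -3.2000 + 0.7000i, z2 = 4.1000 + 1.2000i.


|z1| = sqrt((-3.2)^2 + 0.7^2) = sqrt(10.73) = 3.2757
|z2| = sqrt(4.1^2 + 1.2^2) = sqrt(18.25) = 4.2720
z1+z2 = 0.9000 + 1.9000i
|z1+z2| = sqrt(4.42) = 2.1024
|z1|+|z2| = 3.2757 + 4.2720 = 7.5477

|z1+z2| = 2.1024 ≤ |z1|+|z2| = 7.5477 (verified)


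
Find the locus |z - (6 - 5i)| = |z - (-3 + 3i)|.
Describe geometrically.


Equal distances means the locus is the perpendicular bisector of z1 and z2.
Midpoint = ((6+(-3))/2, (-5+3)/2) = (1.5000, -1.0000)

Perpendicular bisector through (1.5000, -1.0000)


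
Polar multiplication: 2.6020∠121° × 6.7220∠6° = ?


r = 2.6020 * 6.7220 = 17.4906
theta = 121° + 6° = 127° = 127° (mod 360)

17.4906 cis(127°)


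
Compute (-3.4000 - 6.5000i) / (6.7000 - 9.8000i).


Conjugate of z2 = 6.7000 + 9.8000i
Numerator: (-3.4000 - 6.5000i)(6.7000 + 9.8000i) = 40.9200 - 76.8700i
Denominator: 6.7^2 + (-9.8)^2 = 140.93
Result = (40.9200 - 76.8700i)/140.93

0.2904 - 0.5454i


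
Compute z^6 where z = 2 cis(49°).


r^6 = 2^6 = 64
n*theta = 6*49° = 294° = 294° (mod 360)
a = 64*cos(294°) = 26.0311
b = 64*sin(294°) = -58.4669

64 cis(294°) = 26.0311 - 58.4669i


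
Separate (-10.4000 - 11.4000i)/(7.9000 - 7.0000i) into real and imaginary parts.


Multiply by conjugate: (-10.4000 - 11.4000i)(7.9000 + 7.0000i) / (7.9^2 + (-7)^2)
Numerator real = -10.4*7.9 - (11.4)*(-7) = -2.36
Numerator imag = -11.4*7.9 - (-10.4)*(-7) = -162.86
Denominator = 111.41
Re(z) = -2.36/111.41 = -0.0212
Im(z) = -162.86/111.41 = -1.4618

Re(z) = -0.0212, Im(z) = -1.4618


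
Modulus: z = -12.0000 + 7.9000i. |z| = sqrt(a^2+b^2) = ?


|z| = sqrt((-12)^2 + 7.9^2) = sqrt(144 + 62.41) = sqrt(206.41) = 14.3670

|z| = 14.3670


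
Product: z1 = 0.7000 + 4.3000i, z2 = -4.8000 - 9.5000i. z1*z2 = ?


Real = 0.7*(-4.8) - 4.3*(-9.5) = -3.36 - (-40.85) = 37.49
Imag = 0.7*(-9.5) - (4.8)*4.3 = -6.65 - (20.64) = -27.29

37.4900 - 27.2900i


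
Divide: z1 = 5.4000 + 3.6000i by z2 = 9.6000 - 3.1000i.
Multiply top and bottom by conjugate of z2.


Conjugate of z2 = 9.6000 + 3.1000i
Numerator: (5.4000 + 3.6000i)(9.6000 + 3.1000i) = 40.6800 + 51.3000i
Denominator: 9.6^2 + (-3.1)^2 = 101.77
Result = (40.6800 + 51.3000i)/101.77

0.3997 + 0.5041i


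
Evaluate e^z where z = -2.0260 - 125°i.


e^-2.0260 = 0.13186
cos(-125°) = -0.5736
sin(-125°) = -0.8192
Real = 0.13186*(-0.5736) = -0.0756
Imag = 0.13186*(-0.8192) = -0.1080

-0.0756 - 0.1080i


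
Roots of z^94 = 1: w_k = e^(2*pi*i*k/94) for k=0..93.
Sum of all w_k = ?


The sum of all 94th roots of unity is 0.
Geometric series: (1 - w^94)/(1 - w) = (1-1)/(1-w) = 0 since w^94 = 1, w ≠ 1.
Alternatively: coefficient of z^93 in z^94 - 1 is 0.

0


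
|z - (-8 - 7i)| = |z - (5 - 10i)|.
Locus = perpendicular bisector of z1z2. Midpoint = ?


Equal distances means the locus is the perpendicular bisector of z1 and z2.
Midpoint = ((-8+5)/2, (-7+(-10))/2) = (-1.5000, -8.5000)

Perpendicular bisector through (-1.5000, -8.5000)


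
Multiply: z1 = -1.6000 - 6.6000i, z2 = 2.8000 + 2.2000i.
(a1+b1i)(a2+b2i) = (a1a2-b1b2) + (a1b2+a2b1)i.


Real = -1.6*2.8 - (-6.6)*2.2 = -4.48 - (-14.52) = 10.04
Imag = -1.6*2.2 + 2.8*(-6.6) = -3.52 - (18.48) = -22

10.0400 - 22.0000i


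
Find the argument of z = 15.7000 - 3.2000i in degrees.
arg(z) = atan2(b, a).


Re = 15.7, Im = -3.2
arg = atan2(-3.2, 15.7) = -11.5203 degrees

arg(z) = -11.5203 degrees


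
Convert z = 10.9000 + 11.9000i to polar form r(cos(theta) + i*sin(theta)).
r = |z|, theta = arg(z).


r = sqrt(118.81+141.61) = sqrt(260.42) = 16.1375
theta = atan2(11.9, 10.9) = 47.5114 degrees

r = 16.1375, theta = 47.5114 degrees
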